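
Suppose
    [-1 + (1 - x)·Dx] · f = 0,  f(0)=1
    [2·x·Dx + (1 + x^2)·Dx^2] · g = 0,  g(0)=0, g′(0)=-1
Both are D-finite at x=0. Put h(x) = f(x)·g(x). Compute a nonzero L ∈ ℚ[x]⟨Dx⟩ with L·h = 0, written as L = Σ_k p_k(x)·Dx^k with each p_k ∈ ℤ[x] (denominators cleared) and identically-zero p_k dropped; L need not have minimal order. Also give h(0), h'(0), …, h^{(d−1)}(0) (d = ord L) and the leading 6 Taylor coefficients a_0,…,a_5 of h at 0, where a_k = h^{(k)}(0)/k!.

L = 2·x + (2 - 2·x + 4·x^2)·Dx + (-1 + x - x^2 + x^3)·Dx^2  (order 2).
h: a_k = 0, -1, -1, -2/3, -2/3, -13/15, …
ICs: h(0) = 0, h′(0) = -1.

f: a_k = 1, 1, 1, 1, 1, 1, …
g: a_k = 0, -1, 0, 1/3, 0, -1/5, …
h₀=f·g: eliminate ⇒ L₀, order ≤ 1·2.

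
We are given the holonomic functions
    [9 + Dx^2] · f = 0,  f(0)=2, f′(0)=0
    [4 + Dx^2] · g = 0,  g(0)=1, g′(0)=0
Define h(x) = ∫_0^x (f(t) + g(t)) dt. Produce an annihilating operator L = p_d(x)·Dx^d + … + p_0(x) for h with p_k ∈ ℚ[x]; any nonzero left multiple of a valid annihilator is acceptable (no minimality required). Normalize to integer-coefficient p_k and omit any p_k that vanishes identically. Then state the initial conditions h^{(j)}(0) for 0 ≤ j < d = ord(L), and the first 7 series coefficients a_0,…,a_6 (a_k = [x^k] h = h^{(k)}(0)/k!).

L = 36·Dx + 13·Dx^3 + Dx^5  (order 5).
h: a_k = 0, 3, 0, -11/3, 0, 89/60, 0, …
ICs: h(0) = 0, h′(0) = 3, h′′(0) = 0, h′′′(0) = -22, h′′′′(0) = 0.

f: a_k = 2, 0, -9, 0, 27/4, 0, -81/40, …
g: a_k = 1, 0, -2, 0, 2/3, 0, -4/45, …
L₀ := lclm(L_f,L_g); ord L₀ ≤ 2+2.
h=∫₀ˣh₀: take L = L₀·Dx.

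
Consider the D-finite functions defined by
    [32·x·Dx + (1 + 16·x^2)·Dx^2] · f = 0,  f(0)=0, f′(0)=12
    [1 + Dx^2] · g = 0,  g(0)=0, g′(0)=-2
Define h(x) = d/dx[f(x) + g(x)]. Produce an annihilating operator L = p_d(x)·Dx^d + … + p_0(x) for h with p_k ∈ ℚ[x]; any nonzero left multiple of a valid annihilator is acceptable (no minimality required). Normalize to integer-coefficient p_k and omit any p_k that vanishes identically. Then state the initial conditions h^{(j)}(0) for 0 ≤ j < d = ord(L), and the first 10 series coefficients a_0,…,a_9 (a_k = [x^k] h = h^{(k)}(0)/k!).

f: a_k = 0, 12, 0, -64, 0, 3072/5, 0, -49152/7, 0, 262144/3, …
g: a_k = 0, -2, 0, 1/3, 0, -1/60, 0, 1/2520, 0, -1/181440, …
h₀=f+g: left-lcm gives L₀, ord ≤ 4.
Differentiate: ansatz ord ≤ ord L₀ ⇒ L.
L = (-6112·x + 99328·x^3 + 8192·x^5) + (-31 + 1072·x^2 + 25344·x^4 + 4096·x^6)·Dx + (-6112·x + 99328·x^3 + 8192·x^5)·Dx^2 + (-31 + 1072·x^2 + 25344·x^4 + 4096·x^6)·Dx^3  (order 3).
h: a_k = 10, 0, -191, 0, 36863/12, 0, -17694719/360, 0, 15854469119/20160, 0, …
ICs: h(0) = 10, h′(0) = 0, h′′(0) = -382.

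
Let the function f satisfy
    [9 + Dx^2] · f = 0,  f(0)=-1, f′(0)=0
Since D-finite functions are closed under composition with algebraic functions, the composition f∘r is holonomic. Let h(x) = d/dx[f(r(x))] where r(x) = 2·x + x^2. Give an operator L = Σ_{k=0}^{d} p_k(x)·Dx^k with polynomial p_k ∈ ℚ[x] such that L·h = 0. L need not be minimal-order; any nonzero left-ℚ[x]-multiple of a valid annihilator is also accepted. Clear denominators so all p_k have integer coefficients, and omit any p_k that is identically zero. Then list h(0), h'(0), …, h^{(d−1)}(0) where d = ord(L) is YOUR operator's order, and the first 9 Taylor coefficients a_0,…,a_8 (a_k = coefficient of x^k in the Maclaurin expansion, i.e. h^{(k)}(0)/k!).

L = (39 + 144·x + 216·x^2 + 144·x^3 + 36·x^4) + (-3 - 3·x)·Dx + (1 + 2·x + x^2)·Dx^2  (order 2).
h: a_k = 0, 36, 54, -198, -540, -486/5, 5859/5, 55431/35, -1458/35, …
ICs: h(0) = 0, h′(0) = 36.

f: a_k = -1, 0, 9/2, 0, -27/8, 0, 81/80, 0, -729/4480, …
h₀=f(r): pull back L_f along r ⇒ L₀.
h₀' ⇒ L via d/dx closure of L₀.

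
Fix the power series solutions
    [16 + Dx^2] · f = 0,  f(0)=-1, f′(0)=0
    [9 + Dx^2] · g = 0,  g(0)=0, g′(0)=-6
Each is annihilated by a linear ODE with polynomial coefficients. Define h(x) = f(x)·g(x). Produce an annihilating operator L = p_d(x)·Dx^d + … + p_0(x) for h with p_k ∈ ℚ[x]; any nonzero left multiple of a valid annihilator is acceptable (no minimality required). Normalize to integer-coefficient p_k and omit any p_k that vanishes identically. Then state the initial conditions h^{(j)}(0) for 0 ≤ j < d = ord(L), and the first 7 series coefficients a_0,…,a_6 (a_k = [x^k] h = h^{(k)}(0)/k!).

L = 49 + 50·Dx^2 + Dx^4  (order 4).
h: a_k = 0, 6, 0, -57, 0, 2801/20, 0, …
ICs: h(0) = 0, h′(0) = 6, h′′(0) = 0, h′′′(0) = -342.

f: a_k = -1, 0, 8, 0, -32/3, 0, 256/45, …
g: a_k = 0, -6, 0, 9, 0, -81/20, 0, …
Product ⇒ symmetric product L₀, ord ≤ 4.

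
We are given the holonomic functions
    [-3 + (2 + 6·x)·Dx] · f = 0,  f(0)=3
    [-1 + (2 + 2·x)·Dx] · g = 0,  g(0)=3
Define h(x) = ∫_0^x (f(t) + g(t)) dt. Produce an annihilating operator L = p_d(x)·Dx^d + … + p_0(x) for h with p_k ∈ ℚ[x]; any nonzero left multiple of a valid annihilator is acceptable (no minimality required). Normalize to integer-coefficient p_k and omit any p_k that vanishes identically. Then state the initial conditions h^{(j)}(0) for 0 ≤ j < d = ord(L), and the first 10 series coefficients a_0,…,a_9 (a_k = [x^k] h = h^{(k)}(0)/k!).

f: a_k = 3, 9/2, -27/8, 81/16, -1215/128, 5103/256, -45927/1024, 216513/2048, -8444007/32768, 42220035/65536, …
g: a_k = 3, 3/2, -3/8, 3/16, -15/128, 21/256, -63/1024, 99/2048, -1287/32768, 2145/65536, …
h₀=f+g: left-lcm gives L₀, ord ≤ 2.
∫: right-multiply L₀ by Dx.
L = -3·Dx + (8 + 12·x)·Dx^2 + (4 + 16·x + 12·x^2)·Dx^3  (order 3).
h: a_k = 0, 6, 3, -5/4, 21/16, -123/64, 427/128, -3285/512, 54153/4096, -469183/16384, …
ICs: h(0) = 0, h′(0) = 6, h′′(0) = 6.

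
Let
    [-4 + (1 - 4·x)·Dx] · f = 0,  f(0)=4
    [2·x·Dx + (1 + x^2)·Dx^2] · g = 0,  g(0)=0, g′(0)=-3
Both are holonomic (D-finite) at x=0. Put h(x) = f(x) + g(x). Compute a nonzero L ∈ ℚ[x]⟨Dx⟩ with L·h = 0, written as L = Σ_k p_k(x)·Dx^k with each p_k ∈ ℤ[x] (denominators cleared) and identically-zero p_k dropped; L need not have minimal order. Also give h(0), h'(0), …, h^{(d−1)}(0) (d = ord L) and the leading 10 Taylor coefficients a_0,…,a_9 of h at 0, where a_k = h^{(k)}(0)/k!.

L = (-8 + 128·x + 24·x^2)·Dx + (49 - 8·x + 109·x^2 + 24·x^3)·Dx^2 + (-4 + 15·x + 15·x^3 + 4·x^4)·Dx^3  (order 3).
h: a_k = 4, 13, 64, 257, 1024, 20477/5, 16384, 458755/7, 262144, 3145727/3, …
ICs: h(0) = 4, h′(0) = 13, h′′(0) = 128.

f: a_k = 4, 16, 64, 256, 1024, 4096, 16384, 65536, 262144, 1048576, …
g: a_k = 0, -3, 0, 1, 0, -3/5, 0, 3/7, 0, -1/3, …
Weyl lclm of L_f,L_g ⇒ L₀ (ord ≤ 3).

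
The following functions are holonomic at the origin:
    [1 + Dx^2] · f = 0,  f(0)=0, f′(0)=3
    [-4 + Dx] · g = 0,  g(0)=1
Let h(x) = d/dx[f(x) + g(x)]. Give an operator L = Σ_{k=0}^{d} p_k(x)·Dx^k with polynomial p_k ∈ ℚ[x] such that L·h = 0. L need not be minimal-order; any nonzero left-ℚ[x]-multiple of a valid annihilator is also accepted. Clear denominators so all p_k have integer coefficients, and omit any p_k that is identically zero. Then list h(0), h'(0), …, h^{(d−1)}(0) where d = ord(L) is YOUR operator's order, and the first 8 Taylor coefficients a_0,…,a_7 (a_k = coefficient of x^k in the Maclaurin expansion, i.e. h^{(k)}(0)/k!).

L = 4 - Dx + 4·Dx^2 - Dx^3  (order 3).
h: a_k = 7, 16, 61/2, 128/3, 1027/24, 512/15, 16381/720, 4096/315, …
ICs: h(0) = 7, h′(0) = 16, h′′(0) = 61.

f: a_k = 0, 3, 0, -1/2, 0, 1/40, 0, -1/1680, …
g: a_k = 1, 4, 8, 32/3, 32/3, 128/15, 256/45, 1024/315, …
L₀ := lclm(L_f,L_g); ord L₀ ≤ 2+1.
h=h₀': d/dx-closure on L₀ ⇒ L.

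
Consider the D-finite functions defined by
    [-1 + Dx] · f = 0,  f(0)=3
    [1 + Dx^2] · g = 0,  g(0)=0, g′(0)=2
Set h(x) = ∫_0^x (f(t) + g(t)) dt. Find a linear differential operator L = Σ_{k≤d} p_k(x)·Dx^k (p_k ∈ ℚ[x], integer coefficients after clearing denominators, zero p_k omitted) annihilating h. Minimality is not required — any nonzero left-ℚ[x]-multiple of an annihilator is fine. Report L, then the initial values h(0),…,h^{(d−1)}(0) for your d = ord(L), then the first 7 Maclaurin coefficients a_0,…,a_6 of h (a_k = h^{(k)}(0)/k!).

f: a_k = 3, 3, 3/2, 1/2, 1/8, 1/40, 1/240, …
g: a_k = 0, 2, 0, -1/3, 0, 1/60, 0, …
Sum ⇒ L₀ = lclm(L_f,L_g) in ℚ(x)⟨Dx⟩.
h=∫h₀ ⇒ L = L₀·Dx.
L = -Dx + Dx^2 - Dx^3 + Dx^4  (order 4).
h: a_k = 0, 3, 5/2, 1/2, 1/24, 1/40, 1/144, …
ICs: h(0) = 0, h′(0) = 3, h′′(0) = 5, h′′′(0) = 3.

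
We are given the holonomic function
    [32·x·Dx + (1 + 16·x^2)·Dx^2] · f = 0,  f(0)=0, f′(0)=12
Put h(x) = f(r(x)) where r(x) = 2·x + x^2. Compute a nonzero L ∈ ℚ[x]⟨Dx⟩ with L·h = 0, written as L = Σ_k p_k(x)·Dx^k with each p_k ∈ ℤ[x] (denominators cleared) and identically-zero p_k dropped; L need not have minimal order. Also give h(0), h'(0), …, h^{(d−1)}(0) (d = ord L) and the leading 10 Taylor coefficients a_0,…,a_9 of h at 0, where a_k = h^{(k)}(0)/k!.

f: a_k = 0, 12, 0, -64, 0, 3072/5, 0, -49152/7, 0, 262144/3, …
L₀ from L_f via x↦r, Dx↦r'^{-1}Dx.
L = (-1 + 128·x + 256·x^2 + 192·x^3 + 48·x^4)·Dx + (1 + x + 64·x^2 + 128·x^3 + 80·x^4 + 16·x^5)·Dx^2  (order 2).
h: a_k = 0, 24, 12, -512, -768, 96384/5, 49088, -5947392/7, -3121152, 120080384/3, …
ICs: h(0) = 0, h′(0) = 24.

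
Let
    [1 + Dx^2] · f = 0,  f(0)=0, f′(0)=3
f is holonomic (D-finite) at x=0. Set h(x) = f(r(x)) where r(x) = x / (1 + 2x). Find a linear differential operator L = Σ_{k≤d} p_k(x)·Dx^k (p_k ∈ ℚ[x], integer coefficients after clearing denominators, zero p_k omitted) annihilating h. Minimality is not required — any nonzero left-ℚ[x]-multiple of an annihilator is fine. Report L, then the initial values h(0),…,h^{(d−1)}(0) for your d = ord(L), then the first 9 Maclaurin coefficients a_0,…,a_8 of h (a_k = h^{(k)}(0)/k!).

f: a_k = 0, 3, 0, -1/2, 0, 1/40, 0, -1/1680, 0, …
L₀ from L_f via x↦r, Dx↦r'^{-1}Dx.
L = 1 + (4 + 24·x + 48·x^2 + 32·x^3)·Dx + (1 + 8·x + 24·x^2 + 32·x^3 + 16·x^4)·Dx^2  (order 2).
h: a_k = 0, 3, -6, 23/2, -21, 1441/40, -225/4, 123479/1680, -6599/120, …
ICs: h(0) = 0, h′(0) = 3.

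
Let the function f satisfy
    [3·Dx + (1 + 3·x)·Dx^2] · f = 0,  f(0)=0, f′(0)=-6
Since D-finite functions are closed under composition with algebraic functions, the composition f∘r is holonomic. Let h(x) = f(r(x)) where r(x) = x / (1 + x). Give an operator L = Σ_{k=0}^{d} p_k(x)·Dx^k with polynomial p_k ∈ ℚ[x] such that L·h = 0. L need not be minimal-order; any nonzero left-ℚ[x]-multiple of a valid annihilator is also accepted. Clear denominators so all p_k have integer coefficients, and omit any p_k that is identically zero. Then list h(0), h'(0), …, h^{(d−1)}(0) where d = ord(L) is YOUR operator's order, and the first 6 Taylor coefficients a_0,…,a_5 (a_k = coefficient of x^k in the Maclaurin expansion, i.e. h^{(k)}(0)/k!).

L = (5 + 8·x)·Dx + (1 + 5·x + 4·x^2)·Dx^2  (order 2).
h: a_k = 0, -6, 15, -42, 255/2, -2046/5, …
ICs: h(0) = 0, h′(0) = -6.

f: a_k = 0, -6, 9, -18, 81/2, -486/5, …
L₀ from L_f via x↦r, Dx↦r'^{-1}Dx.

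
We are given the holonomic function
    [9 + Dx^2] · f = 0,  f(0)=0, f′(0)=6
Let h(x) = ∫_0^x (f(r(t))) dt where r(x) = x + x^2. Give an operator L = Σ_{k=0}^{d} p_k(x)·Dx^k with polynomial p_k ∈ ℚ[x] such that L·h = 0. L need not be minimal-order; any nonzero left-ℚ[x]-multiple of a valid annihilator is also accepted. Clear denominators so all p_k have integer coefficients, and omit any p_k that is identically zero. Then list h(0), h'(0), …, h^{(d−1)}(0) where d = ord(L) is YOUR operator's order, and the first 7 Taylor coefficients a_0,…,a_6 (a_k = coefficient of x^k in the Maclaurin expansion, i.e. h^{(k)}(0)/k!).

f: a_k = 0, 6, 0, -9, 0, 81/20, 0, …
Substitute x→r, Dx→(1/r')Dx; clear ⇒ L₀.
h=∫₀ˣh₀: take L = L₀·Dx.
L = (9 + 54·x + 108·x^2 + 72·x^3)·Dx - 2·Dx^2 + (1 + 2·x)·Dx^3  (order 3).
h: a_k = 0, 0, 3, 2, -9/4, -27/5, -153/40, …
ICs: h(0) = 0, h′(0) = 0, h′′(0) = 6.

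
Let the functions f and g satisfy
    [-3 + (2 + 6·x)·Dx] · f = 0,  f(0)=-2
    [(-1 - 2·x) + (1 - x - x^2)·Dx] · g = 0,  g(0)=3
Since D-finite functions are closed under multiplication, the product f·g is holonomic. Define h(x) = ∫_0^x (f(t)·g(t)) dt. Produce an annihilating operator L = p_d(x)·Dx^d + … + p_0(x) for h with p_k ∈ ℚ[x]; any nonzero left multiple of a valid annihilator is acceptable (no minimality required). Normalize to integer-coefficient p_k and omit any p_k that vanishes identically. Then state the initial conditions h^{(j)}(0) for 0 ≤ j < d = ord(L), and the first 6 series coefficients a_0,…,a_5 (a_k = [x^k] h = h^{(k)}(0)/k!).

L = (5 + 7·x + 9·x^2)·Dx + (-2 - 4·x + 8·x^2 + 6·x^3)·Dx^2  (order 2).
h: a_k = 0, -6, -15/2, -19/4, -315/32, -2217/320, …
ICs: h(0) = 0, h′(0) = -6.

f: a_k = -2, -3, 9/4, -27/8, 405/64, -1701/128, …
g: a_k = 3, 3, 6, 9, 15, 24, …
h₀=f·g: eliminate ⇒ L₀, order ≤ 1·1.
∫: right-multiply L₀ by Dx.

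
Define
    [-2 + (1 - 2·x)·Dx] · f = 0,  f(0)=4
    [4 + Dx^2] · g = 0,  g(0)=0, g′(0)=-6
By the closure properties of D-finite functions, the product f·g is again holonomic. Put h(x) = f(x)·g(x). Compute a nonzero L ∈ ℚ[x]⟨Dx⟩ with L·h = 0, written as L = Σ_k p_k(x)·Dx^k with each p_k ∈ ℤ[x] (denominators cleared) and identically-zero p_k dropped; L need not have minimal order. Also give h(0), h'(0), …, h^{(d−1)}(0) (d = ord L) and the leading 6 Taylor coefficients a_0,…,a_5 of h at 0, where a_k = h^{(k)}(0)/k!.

f: a_k = 4, 8, 16, 32, 64, 128, …
g: a_k = 0, -6, 0, 4, 0, -4/5, …
h₀=f·g: eliminate ⇒ L₀, order ≤ 1·2.
L = (-4 + 8·x) + 4·Dx + (-1 + 2·x)·Dx^2  (order 2).
h: a_k = 0, -24, -48, -80, -160, -1616/5, …
ICs: h(0) = 0, h′(0) = -24.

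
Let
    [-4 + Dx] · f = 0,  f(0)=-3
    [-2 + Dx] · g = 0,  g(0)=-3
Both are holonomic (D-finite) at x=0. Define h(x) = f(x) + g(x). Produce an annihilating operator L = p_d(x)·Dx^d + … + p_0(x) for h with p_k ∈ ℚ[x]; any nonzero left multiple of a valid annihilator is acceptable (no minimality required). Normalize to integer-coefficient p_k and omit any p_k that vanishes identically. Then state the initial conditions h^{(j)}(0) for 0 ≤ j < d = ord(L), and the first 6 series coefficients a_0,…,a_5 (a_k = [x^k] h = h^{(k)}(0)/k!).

L = 8 - 6·Dx + Dx^2  (order 2).
h: a_k = -6, -18, -30, -36, -34, -132/5, …
ICs: h(0) = -6, h′(0) = -18.

f: a_k = -3, -12, -24, -32, -32, -128/5, …
g: a_k = -3, -6, -6, -4, -2, -4/5, …
f+g: L₀ = lclm(L_f,L_g), ord ≤ 1+1.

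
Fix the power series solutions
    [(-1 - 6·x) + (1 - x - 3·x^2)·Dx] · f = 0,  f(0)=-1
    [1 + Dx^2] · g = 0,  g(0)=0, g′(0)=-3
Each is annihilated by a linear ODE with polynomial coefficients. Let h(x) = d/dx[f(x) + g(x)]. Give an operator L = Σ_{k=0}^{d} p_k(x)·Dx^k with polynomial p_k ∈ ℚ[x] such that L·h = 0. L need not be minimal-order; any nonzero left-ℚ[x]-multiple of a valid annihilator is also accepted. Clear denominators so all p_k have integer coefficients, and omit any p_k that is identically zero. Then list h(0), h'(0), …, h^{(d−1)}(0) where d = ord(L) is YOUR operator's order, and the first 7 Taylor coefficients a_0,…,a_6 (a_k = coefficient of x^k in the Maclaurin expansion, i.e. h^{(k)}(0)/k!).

f: a_k = -1, -1, -4, -7, -19, -40, -97, …
g: a_k = 0, -3, 0, 1/2, 0, -1/40, 0, …
L₀ := lclm(L_f,L_g); ord L₀ ≤ 1+2.
h=h₀': d/dx-closure on L₀ ⇒ L.
L = (464 + 2522·x + 8618·x^2 + 6330·x^3 + 9630·x^4 + 486·x^5 + 486·x^6) + (-43 - 249·x + 114·x^2 + 559·x^3 + 1500·x^4 + 1863·x^5 + 189·x^6 + 162·x^7)·Dx + (464 + 2522·x + 8618·x^2 + 6330·x^3 + 9630·x^4 + 486·x^5 + 486·x^6)·Dx^2 + (-43 - 249·x + 114·x^2 + 559·x^3 + 1500·x^4 + 1863·x^5 + 189·x^6 + 162·x^7)·Dx^3  (order 3).
h: a_k = -4, -8, -39/2, -76, -1601/8, -582, -364559/240, …
ICs: h(0) = -4, h′(0) = -8, h′′(0) = -39.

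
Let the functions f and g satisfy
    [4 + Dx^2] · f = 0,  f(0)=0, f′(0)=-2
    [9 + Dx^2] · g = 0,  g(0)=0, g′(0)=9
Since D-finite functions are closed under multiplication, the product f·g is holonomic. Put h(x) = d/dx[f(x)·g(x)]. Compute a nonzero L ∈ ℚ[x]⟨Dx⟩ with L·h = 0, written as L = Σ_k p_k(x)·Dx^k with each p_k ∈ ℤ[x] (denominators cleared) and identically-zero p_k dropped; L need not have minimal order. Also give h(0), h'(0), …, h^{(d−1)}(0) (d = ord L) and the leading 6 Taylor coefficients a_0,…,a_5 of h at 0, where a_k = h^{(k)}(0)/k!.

L = 25 + 26·Dx^2 + Dx^4  (order 4).
h: a_k = 0, -36, 0, 156, 0, -1953/10, …
ICs: h(0) = 0, h′(0) = -36, h′′(0) = 0, h′′′(0) = 936.

f: a_k = 0, -2, 0, 4/3, 0, -4/15, …
g: a_k = 0, 9, 0, -27/2, 0, 243/40, …
f·g: L₀ = L_f ⊗_s L_g, ord ≤ 2·2.
Derive L from L₀ (diff closure).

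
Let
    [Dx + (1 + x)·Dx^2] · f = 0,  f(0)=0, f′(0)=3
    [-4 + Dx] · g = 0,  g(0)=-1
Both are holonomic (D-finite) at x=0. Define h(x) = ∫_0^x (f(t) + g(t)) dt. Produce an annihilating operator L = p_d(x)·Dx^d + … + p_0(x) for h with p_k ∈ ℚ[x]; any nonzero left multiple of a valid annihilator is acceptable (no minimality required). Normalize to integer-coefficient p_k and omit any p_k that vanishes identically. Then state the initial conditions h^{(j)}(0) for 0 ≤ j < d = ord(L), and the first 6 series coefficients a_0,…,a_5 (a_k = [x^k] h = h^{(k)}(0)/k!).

L = (-24 - 16·x)·Dx^2 + (-14 - 32·x - 16·x^2)·Dx^3 + (5 + 9·x + 4·x^2)·Dx^4  (order 4).
h: a_k = 0, -1, -1/2, -19/6, -29/12, -137/60, …
ICs: h(0) = 0, h′(0) = -1, h′′(0) = -1, h′′′(0) = -19.

f: a_k = 0, 3, -3/2, 1, -3/4, 3/5, …
g: a_k = -1, -4, -8, -32/3, -32/3, -128/15, …
h₀=f+g: left-lcm gives L₀, ord ≤ 3.
h=∫₀ˣh₀: take L = L₀·Dx.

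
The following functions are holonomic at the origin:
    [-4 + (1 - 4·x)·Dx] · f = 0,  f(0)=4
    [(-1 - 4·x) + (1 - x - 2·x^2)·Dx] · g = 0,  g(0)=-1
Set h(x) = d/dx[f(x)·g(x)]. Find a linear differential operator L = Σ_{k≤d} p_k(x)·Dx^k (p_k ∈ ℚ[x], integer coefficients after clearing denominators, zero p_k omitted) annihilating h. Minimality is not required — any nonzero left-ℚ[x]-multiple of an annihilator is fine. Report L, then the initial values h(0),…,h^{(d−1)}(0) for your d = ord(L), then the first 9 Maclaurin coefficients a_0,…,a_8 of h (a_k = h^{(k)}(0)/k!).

f: a_k = 4, 16, 64, 256, 1024, 4096, 16384, 65536, 262144, …
g: a_k = -1, -1, -3, -5, -11, -21, -43, -85, -171, …
h₀=f·g: eliminate ⇒ L₀, order ≤ 1·1.
h₀' ⇒ L via d/dx closure of L₀.
L = (46 - 108·x - 216·x^2 + 256·x^3 + 768·x^4) + (-5 + 29·x - 6·x^2 - 152·x^3 + 80·x^4 + 192·x^5)·Dx  (order 1).
h: a_k = -20, -184, -1164, -6384, -32340, -156264, -731612, -3349984, -15087204, …
ICs: h(0) = -20.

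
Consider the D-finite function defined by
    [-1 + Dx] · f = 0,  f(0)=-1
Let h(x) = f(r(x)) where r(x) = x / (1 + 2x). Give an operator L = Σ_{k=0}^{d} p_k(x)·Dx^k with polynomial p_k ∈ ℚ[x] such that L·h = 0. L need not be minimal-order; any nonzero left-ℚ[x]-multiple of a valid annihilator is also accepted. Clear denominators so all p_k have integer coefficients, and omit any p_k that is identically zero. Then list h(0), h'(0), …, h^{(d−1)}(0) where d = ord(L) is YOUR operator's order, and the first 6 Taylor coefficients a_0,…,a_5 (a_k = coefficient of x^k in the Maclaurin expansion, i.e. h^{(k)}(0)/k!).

f: a_k = -1, -1, -1/2, -1/6, -1/24, -1/120, …
Change of var in L_f (x↦r) gives L₀.
L = -1 + (1 + 4·x + 4·x^2)·Dx  (order 1).
h: a_k = -1, -1, 3/2, -13/6, 71/24, -147/40, …
ICs: h(0) = -1.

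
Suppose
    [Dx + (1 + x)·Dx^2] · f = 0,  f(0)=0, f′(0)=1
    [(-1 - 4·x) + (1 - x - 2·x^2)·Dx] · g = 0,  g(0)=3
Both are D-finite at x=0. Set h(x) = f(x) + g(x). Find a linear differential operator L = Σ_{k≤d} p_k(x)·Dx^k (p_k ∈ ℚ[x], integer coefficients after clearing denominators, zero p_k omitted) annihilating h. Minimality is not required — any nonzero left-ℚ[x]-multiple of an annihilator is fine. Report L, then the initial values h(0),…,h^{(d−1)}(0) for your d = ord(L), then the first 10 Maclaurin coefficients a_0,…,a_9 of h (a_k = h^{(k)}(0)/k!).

f: a_k = 0, 1, -1/2, 1/3, -1/4, 1/5, -1/6, 1/7, -1/8, 1/9, …
g: a_k = 3, 3, 9, 15, 33, 63, 129, 255, 513, 1023, …
h₀=f+g: left-lcm gives L₀, ord ≤ 3.
L = (-42 - 144·x - 144·x^2 - 96·x^3)·Dx + (-28 - 172·x - 312·x^2 - 328·x^3 - 160·x^4)·Dx^2 + (7 + 14·x - 5·x^2 - 56·x^3 - 76·x^4 - 32·x^5)·Dx^3  (order 3).
h: a_k = 3, 4, 17/2, 46/3, 131/4, 316/5, 773/6, 1786/7, 4103/8, 9208/9, …
ICs: h(0) = 3, h′(0) = 4, h′′(0) = 17.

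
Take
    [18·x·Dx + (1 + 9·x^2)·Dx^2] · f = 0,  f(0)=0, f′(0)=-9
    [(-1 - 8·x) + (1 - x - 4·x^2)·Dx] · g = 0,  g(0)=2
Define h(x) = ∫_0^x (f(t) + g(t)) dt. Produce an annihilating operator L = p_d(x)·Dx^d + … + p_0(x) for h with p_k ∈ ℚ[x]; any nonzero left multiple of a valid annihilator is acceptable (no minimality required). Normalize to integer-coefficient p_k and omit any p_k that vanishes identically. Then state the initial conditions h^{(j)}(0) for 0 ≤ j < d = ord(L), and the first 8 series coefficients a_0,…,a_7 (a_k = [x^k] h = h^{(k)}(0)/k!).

f: a_k = 0, -9, 0, 27, 0, -729/5, 0, 6561/7, …
g: a_k = 2, 2, 10, 18, 58, 130, 362, 882, …
h₀=f+g: left-lcm gives L₀, ord ≤ 3.
∫: right-multiply L₀ by Dx.
L = (90 - 360·x - 6462·x^2 - 14688·x^3 - 63936·x^4 - 31104·x^6)·Dx^2 + (-36 - 294·x - 324·x^2 - 3198·x^3 - 13680·x^4 - 46080·x^5 - 3888·x^6 - 31104·x^7)·Dx^3 + (5 + 16·x + 160·x^2 - 96·x^3 + 555·x^4 - 2304·x^5 - 4896·x^6 - 1296·x^7 - 5184·x^8)·Dx^4  (order 4).
h: a_k = 0, 2, -7/2, 10/3, 45/4, 58/5, -79/30, 362/7, …
ICs: h(0) = 0, h′(0) = 2, h′′(0) = -7, h′′′(0) = 20.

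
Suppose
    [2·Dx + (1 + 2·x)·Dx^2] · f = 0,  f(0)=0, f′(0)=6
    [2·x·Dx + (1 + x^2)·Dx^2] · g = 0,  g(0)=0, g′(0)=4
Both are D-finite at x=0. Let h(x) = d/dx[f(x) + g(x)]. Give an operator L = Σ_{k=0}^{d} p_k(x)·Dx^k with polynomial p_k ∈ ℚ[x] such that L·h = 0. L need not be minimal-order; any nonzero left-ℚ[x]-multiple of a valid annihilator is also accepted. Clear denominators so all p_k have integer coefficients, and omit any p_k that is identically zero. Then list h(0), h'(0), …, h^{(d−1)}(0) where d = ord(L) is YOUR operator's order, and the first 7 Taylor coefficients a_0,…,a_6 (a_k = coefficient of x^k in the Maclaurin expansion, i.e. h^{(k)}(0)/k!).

f: a_k = 0, 6, -6, 8, -12, 96/5, -32, …
g: a_k = 0, 4, 0, -4/3, 0, 4/5, 0, …
L₀ := lclm(L_f,L_g); ord L₀ ≤ 2+2.
h₀' ⇒ L via d/dx closure of L₀.
L = (-2 - 12·x + 6·x^2 + 4·x^3) + (-5 - 4·x - 9·x^2 + 12·x^3 + 8·x^4)·Dx + (-1 - x + 2·x^2 + x^3 + 3·x^4 + 2·x^5)·Dx^2  (order 2).
h: a_k = 10, -12, 20, -48, 100, -192, 380, …
ICs: h(0) = 10, h′(0) = -12.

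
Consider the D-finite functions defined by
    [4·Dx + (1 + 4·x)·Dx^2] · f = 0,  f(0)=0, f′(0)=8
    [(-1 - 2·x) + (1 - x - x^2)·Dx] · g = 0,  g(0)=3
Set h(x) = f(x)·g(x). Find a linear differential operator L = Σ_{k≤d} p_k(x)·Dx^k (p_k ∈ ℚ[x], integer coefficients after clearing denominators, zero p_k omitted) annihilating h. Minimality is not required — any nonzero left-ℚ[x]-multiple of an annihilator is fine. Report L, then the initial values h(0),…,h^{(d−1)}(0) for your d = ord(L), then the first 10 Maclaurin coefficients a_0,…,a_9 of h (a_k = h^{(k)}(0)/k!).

L = (6 + 16·x) + (-2 + 16·x + 20·x^2)·Dx + (-1 - 3·x + 5·x^2 + 4·x^3)·Dx^2  (order 2).
h: a_k = 0, 24, -24, 128, -280, 5384/5, -16496/5, 413736/35, -1422056/35, 3065024/21, …
ICs: h(0) = 0, h′(0) = 24.

f: a_k = 0, 8, -16, 128/3, -128, 2048/5, -4096/3, 32768/7, -16384, 524288/9, …
g: a_k = 3, 3, 6, 9, 15, 24, 39, 63, 102, 165, …
f·g: L₀ = L_f ⊗_s L_g, ord ≤ 2·1.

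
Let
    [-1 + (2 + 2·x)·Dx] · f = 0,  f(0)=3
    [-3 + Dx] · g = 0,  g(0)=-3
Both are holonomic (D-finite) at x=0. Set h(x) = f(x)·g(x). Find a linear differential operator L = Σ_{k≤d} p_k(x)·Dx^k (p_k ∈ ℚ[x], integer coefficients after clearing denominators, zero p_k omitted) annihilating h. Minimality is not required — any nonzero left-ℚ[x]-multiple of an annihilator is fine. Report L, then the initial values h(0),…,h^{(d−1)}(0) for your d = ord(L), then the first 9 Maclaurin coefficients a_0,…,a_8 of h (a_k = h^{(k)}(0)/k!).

L = (-7 - 6·x) + (2 + 2·x)·Dx  (order 1).
h: a_k = -9, -63/2, -423/8, -927/16, -6003/128, -38493/1280, -81567/5120, -515997/71680, -462807/163840, …
ICs: h(0) = -9.

f: a_k = 3, 3/2, -3/8, 3/16, -15/128, 21/256, -63/1024, 99/2048, -1287/32768, …
g: a_k = -3, -9, -27/2, -27/2, -81/8, -243/40, -243/80, -729/560, -2187/4480, …
Product ⇒ symmetric product L₀, ord ≤ 1.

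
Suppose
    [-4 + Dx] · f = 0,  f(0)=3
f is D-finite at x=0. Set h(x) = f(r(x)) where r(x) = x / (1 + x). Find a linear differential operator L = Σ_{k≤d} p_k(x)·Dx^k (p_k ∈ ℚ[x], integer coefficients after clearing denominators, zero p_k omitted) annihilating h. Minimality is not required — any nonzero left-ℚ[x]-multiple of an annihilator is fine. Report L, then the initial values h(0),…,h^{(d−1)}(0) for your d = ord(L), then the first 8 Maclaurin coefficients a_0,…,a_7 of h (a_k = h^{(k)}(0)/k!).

f: a_k = 3, 12, 24, 32, 32, 128/5, 256/15, 1024/105, …
L₀ from L_f via x↦r, Dx↦r'^{-1}Dx.
L = -4 + (1 + 2·x + x^2)·Dx  (order 1).
h: a_k = 3, 12, 12, -4, -4, 28/5, -44/15, -68/105, …
ICs: h(0) = 3.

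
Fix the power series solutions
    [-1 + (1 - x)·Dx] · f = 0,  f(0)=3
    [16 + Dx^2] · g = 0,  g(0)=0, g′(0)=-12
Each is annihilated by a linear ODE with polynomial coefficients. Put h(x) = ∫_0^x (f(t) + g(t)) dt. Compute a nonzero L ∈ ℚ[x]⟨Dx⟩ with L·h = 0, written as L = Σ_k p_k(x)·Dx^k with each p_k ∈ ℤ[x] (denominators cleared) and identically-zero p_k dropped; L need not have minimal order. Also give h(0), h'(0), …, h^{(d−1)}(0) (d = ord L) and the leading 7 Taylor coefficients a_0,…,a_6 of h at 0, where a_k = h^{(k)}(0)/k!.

f: a_k = 3, 3, 3, 3, 3, 3, 3, …
g: a_k = 0, -12, 0, 32, 0, -128/5, 0, …
Sum ⇒ L₀ = lclm(L_f,L_g) in ℚ(x)⟨Dx⟩.
∫: right-multiply L₀ by Dx.
L = (176 - 256·x + 128·x^2)·Dx + (-144 + 400·x - 384·x^2 + 128·x^3)·Dx^2 + (11 - 16·x + 8·x^2)·Dx^3 + (-9 + 25·x - 24·x^2 + 8·x^3)·Dx^4  (order 4).
h: a_k = 0, 3, -9/2, 1, 35/4, 3/5, -113/30, …
ICs: h(0) = 0, h′(0) = 3, h′′(0) = -9, h′′′(0) = 6.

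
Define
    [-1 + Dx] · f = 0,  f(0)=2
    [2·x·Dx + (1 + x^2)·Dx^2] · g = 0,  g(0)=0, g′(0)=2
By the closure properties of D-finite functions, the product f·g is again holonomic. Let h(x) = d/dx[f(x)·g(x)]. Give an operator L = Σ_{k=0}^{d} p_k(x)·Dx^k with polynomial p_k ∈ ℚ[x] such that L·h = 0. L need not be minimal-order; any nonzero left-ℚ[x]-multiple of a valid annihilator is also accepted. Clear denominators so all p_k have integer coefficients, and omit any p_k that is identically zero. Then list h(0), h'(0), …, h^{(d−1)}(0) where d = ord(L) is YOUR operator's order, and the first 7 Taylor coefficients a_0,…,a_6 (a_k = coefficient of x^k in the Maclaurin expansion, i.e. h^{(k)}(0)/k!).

L = (1 + 5·x - 3·x^2 + x^3) + (-6·x + 4·x^2 - 2·x^3)·Dx + (-1 + x - x^2 + x^3)·Dx^2  (order 2).
h: a_k = 4, 8, 2, -8/3, 3/2, 11/3, -31/20, …
ICs: h(0) = 4, h′(0) = 8.

f: a_k = 2, 2, 1, 1/3, 1/12, 1/60, 1/360, …
g: a_k = 0, 2, 0, -2/3, 0, 2/5, 0, …
Sym-product of L_f,L_g gives L₀ (≤ ord 2).
Derive L from L₀ (diff closure).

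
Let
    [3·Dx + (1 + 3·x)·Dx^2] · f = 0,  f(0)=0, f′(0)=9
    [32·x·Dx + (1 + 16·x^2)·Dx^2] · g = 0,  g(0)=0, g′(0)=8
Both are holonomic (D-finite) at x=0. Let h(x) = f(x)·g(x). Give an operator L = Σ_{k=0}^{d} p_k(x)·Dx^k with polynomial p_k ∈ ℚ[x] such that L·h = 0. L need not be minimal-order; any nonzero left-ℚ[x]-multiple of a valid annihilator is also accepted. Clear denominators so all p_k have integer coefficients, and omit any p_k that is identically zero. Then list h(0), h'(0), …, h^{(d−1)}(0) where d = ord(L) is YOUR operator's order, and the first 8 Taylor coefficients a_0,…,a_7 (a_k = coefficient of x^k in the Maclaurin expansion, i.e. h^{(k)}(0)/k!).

L = (15744 + 89280·x + 811008·x^2 + 5299200·x^3 + 13271040·x^4 + 17252352·x^5 + 21233664·x^7)·Dx + (4258 + 91200·x + 775488·x^2 + 4635648·x^3 + 18247680·x^4 + 41140224·x^5 + 46448640·x^6 + 21233664·x^7 + 74317824·x^8)·Dx^2 + (492 + 12548·x + 131328·x^2 + 747968·x^3 + 3219456·x^4 + 10146816·x^5 + 21233664·x^6 + 24920064·x^7 + 21233664·x^8 + 42467328·x^9)·Dx^3 + (73 + 822·x + 6161·x^2 + 34944·x^3 + 151168·x^4 + 500736·x^5 + 1322496·x^6 + 2654208·x^7 + 3244032·x^8 + 3538944·x^9 + 5308416·x^10)·Dx^4  (order 4).
h: a_k = 0, 0, 72, -108, -168, 90, 18504/5, -29268/5, …
ICs: h(0) = 0, h′(0) = 0, h′′(0) = 144, h′′′(0) = -648.

f: a_k = 0, 9, -27/2, 27, -243/4, 729/5, -729/2, 6561/7, …
g: a_k = 0, 8, 0, -128/3, 0, 2048/5, 0, -32768/7, …
Product ⇒ symmetric product L₀, ord ≤ 4.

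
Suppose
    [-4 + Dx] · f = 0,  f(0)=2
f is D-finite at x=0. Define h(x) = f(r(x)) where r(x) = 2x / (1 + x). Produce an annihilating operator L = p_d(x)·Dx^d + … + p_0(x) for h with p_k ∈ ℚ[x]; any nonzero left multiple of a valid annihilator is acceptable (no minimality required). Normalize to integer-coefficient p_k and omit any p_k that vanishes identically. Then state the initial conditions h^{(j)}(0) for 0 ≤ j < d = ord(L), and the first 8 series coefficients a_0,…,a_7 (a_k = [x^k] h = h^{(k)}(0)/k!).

L = -8 + (1 + 2·x + x^2)·Dx  (order 1).
h: a_k = 2, 16, 48, 176/3, 16/3, -176/5, 368/45, 6448/315, …
ICs: h(0) = 2.

f: a_k = 2, 8, 16, 64/3, 64/3, 256/15, 512/45, 2048/315, …
h₀=f(r): pull back L_f along r ⇒ L₀.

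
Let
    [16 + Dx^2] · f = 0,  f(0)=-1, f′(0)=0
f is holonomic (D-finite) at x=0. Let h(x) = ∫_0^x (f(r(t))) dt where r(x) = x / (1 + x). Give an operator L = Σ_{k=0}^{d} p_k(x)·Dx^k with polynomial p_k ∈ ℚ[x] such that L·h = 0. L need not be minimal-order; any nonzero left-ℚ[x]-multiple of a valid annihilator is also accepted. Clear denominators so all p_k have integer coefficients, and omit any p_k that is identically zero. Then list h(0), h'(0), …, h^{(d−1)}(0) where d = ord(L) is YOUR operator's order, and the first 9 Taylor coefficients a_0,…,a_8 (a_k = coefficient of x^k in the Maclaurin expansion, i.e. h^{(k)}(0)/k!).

f: a_k = -1, 0, 8, 0, -32/3, 0, 256/45, 0, -512/315, …
Change of var in L_f (x↦r) gives L₀.
Integrate: L := L₀·Dx.
L = 16·Dx + (2 + 6·x + 6·x^2 + 2·x^3)·Dx^2 + (1 + 4·x + 6·x^2 + 4·x^3 + x^4)·Dx^3  (order 3).
h: a_k = 0, -1, 0, 8/3, -4, 8/3, 16/9, -392/45, 82/5, …
ICs: h(0) = 0, h′(0) = -1, h′′(0) = 0.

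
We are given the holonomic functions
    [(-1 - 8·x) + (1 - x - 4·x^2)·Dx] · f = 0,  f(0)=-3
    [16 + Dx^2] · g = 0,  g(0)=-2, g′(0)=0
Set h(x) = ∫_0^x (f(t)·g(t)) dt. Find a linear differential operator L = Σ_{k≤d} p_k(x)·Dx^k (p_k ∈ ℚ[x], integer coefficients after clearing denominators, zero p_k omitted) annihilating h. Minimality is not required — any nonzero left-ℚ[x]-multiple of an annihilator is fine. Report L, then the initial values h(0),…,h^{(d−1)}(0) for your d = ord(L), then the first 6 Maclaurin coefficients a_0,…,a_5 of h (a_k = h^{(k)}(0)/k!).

f: a_k = -3, -3, -15, -27, -87, -195, …
g: a_k = -2, 0, 16, 0, -64/3, 0, …
f·g: L₀ = L_f ⊗_s L_g, ord ≤ 1·2.
∫: right-multiply L₀ by Dx.
L = (-8 + 16·x + 64·x^2)·Dx + (2 + 16·x)·Dx^2 + (-1 + x + 4·x^2)·Dx^3  (order 3).
h: a_k = 0, 6, 3, -6, 3/2, -2/5, …
ICs: h(0) = 0, h′(0) = 6, h′′(0) = 6.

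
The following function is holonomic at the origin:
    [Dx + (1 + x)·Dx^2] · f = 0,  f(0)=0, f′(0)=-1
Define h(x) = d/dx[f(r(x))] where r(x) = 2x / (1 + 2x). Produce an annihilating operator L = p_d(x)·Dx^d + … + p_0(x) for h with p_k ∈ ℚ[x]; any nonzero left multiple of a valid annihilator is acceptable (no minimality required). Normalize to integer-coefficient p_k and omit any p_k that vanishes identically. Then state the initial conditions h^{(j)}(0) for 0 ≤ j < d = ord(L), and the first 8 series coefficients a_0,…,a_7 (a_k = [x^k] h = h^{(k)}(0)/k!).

f: a_k = 0, -1, 1/2, -1/3, 1/4, -1/5, 1/6, -1/7, …
Change of var in L_f (x↦r) gives L₀.
Differentiate: ansatz ord ≤ ord L₀ ⇒ L.
L = (6 + 16·x) + (1 + 6·x + 8·x^2)·Dx  (order 1).
h: a_k = -2, 12, -56, 240, -992, 4032, -16256, 65280, …
ICs: h(0) = -2.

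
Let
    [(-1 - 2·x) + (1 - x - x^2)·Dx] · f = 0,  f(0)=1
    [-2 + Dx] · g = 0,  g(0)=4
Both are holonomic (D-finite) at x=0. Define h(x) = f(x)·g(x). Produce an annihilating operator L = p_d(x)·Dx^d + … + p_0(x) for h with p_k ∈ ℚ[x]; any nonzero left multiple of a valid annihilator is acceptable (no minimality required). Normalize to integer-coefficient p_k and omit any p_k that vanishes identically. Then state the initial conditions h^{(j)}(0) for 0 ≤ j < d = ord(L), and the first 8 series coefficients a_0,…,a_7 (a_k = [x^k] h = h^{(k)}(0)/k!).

L = (3 - 2·x^2) + (-1 + x + x^2)·Dx  (order 1).
h: a_k = 4, 12, 24, 124/3, 68, 552/5, 8044/45, 10124/35, …
ICs: h(0) = 4.

f: a_k = 1, 1, 2, 3, 5, 8, 13, 21, …
g: a_k = 4, 8, 8, 16/3, 8/3, 16/15, 16/45, 32/315, …
Product ⇒ symmetric product L₀, ord ≤ 1.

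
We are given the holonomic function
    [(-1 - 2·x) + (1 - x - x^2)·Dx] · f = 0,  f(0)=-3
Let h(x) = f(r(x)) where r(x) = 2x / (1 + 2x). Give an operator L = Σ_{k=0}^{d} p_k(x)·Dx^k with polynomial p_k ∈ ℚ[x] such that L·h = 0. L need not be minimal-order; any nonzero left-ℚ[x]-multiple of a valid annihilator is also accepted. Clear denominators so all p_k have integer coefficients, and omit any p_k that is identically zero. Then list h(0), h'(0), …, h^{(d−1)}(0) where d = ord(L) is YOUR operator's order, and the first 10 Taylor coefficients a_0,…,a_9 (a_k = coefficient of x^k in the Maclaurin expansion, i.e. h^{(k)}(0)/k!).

L = (2 + 12·x) + (-1 - 4·x + 8·x^3)·Dx  (order 1).
h: a_k = -3, -6, -12, 0, -48, 96, -384, 1152, -3840, 12288, …
ICs: h(0) = -3.

f: a_k = -3, -3, -6, -9, -15, -24, -39, -63, -102, -165, …
Change of var in L_f (x↦r) gives L₀.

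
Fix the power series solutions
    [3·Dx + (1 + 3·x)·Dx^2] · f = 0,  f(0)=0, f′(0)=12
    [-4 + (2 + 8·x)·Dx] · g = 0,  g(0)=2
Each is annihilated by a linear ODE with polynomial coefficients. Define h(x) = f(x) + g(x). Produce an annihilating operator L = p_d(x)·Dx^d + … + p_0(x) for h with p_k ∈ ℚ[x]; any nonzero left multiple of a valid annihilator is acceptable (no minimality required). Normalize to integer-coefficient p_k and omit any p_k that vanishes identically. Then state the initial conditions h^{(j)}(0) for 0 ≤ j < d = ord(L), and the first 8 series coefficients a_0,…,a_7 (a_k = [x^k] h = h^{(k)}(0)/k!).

f: a_k = 0, 12, -18, 36, -81, 972/5, -486, 8748/7, …
g: a_k = 2, 4, -4, 8, -20, 56, -168, 528, …
Sum ⇒ L₀ = lclm(L_f,L_g) in ℚ(x)⟨Dx⟩.
L = 36·x·Dx + (6 + 72·x + 180·x^2)·Dx^2 + (1 + 13·x + 54·x^2 + 72·x^3)·Dx^3  (order 3).
h: a_k = 2, 16, -22, 44, -101, 1252/5, -654, 12444/7, …
ICs: h(0) = 2, h′(0) = 16, h′′(0) = -44.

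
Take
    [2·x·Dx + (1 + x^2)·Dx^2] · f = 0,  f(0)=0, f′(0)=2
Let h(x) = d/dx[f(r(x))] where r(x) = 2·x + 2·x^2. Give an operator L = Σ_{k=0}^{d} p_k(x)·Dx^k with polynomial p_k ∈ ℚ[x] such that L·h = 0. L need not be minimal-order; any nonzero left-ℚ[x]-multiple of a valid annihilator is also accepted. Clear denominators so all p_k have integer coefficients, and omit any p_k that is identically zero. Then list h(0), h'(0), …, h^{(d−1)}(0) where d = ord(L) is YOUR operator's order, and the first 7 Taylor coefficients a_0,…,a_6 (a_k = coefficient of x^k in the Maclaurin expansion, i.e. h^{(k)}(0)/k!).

f: a_k = 0, 2, 0, -2/3, 0, 2/5, 0, …
f∘r: x↦r, Dx↦Dx/r' in L_f ⇒ L₀.
h=h₀': d/dx-closure on L₀ ⇒ L.
L = (-2 + 8·x + 32·x^2 + 48·x^3 + 24·x^4) + (1 + 2·x + 4·x^2 + 16·x^3 + 20·x^4 + 8·x^5)·Dx  (order 1).
h: a_k = 4, 8, -16, -64, -16, 352, 640, …
ICs: h(0) = 4.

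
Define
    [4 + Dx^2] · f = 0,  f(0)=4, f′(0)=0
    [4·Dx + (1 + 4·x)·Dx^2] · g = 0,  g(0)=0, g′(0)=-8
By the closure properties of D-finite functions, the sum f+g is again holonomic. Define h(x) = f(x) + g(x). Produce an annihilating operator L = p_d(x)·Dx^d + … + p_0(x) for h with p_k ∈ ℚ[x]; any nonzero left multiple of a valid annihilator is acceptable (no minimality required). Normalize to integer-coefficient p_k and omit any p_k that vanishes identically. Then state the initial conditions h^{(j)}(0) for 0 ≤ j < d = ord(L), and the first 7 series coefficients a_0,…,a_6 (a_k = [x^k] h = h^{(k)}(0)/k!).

f: a_k = 4, 0, -8, 0, 8/3, 0, -16/45, …
g: a_k = 0, -8, 16, -128/3, 128, -2048/5, 4096/3, …
L₀ := lclm(L_f,L_g); ord L₀ ≤ 2+2.
L = (400 + 128·x + 256·x^2)·Dx + (36 + 176·x + 192·x^2 + 256·x^3)·Dx^2 + (100 + 32·x + 64·x^2)·Dx^3 + (9 + 44·x + 48·x^2 + 64·x^3)·Dx^4  (order 4).
h: a_k = 4, -8, 8, -128/3, 392/3, -2048/5, 61424/45, …
ICs: h(0) = 4, h′(0) = -8, h′′(0) = 16, h′′′(0) = -256.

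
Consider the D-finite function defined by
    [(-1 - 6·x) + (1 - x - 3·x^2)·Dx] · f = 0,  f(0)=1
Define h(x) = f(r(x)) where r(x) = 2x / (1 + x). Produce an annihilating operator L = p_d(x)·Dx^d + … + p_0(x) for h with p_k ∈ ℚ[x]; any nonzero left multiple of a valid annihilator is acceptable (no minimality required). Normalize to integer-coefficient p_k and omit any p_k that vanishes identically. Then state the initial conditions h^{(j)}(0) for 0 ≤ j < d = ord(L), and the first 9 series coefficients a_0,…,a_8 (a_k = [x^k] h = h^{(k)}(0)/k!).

L = (2 + 26·x) + (-1 - x + 13·x^2 + 13·x^3)·Dx  (order 1).
h: a_k = 1, 2, 14, 26, 182, 338, 2366, 4394, 30758, …
ICs: h(0) = 1.

f: a_k = 1, 1, 4, 7, 19, 40, 97, 217, 508, …
f∘r: x↦r, Dx↦Dx/r' in L_f ⇒ L₀.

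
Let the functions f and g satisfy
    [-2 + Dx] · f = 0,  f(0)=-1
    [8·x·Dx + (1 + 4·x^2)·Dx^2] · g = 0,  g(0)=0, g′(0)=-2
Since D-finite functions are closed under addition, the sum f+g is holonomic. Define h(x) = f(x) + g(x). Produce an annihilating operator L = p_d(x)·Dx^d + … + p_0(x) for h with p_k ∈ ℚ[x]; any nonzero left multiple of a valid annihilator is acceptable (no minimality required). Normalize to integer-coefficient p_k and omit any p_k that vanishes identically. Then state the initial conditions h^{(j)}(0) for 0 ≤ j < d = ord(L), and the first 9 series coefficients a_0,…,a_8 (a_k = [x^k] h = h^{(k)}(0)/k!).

L = (8 - 32·x - 32·x^2)·Dx + (-6 + 12·x + 8·x^2 - 16·x^3)·Dx^2 + (1 + 2·x + 4·x^2 + 8·x^3)·Dx^3  (order 3).
h: a_k = -1, -4, -2, 4/3, -2/3, -20/3, -4/45, 5752/315, -2/315, …
ICs: h(0) = -1, h′(0) = -4, h′′(0) = -4.

f: a_k = -1, -2, -2, -4/3, -2/3, -4/15, -4/45, -8/315, -2/315, …
g: a_k = 0, -2, 0, 8/3, 0, -32/5, 0, 128/7, 0, …
f+g: L₀ = lclm(L_f,L_g), ord ≤ 1+2.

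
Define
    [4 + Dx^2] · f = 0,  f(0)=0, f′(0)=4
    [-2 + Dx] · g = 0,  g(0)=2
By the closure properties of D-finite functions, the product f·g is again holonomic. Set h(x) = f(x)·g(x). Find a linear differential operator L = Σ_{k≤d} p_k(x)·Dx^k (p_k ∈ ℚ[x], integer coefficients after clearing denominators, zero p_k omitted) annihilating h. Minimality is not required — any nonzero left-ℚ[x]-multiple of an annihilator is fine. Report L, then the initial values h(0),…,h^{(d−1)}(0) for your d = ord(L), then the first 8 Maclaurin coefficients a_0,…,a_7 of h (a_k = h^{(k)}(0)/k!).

L = 8 - 4·Dx + Dx^2  (order 2).
h: a_k = 0, 8, 16, 32/3, 0, -64/15, -128/45, -256/315, …
ICs: h(0) = 0, h′(0) = 8.

f: a_k = 0, 4, 0, -8/3, 0, 8/15, 0, -16/315, …
g: a_k = 2, 4, 4, 8/3, 4/3, 8/15, 8/45, 16/315, …
f·g: L₀ = L_f ⊗_s L_g, ord ≤ 2·1.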